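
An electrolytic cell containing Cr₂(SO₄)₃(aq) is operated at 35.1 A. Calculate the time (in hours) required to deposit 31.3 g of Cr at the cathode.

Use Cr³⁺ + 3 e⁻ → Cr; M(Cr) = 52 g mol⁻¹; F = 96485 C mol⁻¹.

1.38 h

n(Cr) = m/M = 31.3 / 52 = 0.6019 mol.
Each Cr atom requires 3 electrons, so n(e⁻) = 3 × 0.6019 = 1.806 mol.
Q = n(e⁻)·F = 1.806 × 96485 = 174200 C.
t = Q/I = 174200 / 35.10 A = 4964 s = 1.38 h.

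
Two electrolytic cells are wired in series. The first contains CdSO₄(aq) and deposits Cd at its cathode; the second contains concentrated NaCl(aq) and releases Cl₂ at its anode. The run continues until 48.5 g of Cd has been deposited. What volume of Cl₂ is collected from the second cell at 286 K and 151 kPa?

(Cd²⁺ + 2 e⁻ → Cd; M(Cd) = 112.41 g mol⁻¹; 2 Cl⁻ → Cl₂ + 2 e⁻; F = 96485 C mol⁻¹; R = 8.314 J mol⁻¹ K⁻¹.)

6.79 L

n(Cd) = 48.5 / 112.41 = 0.4315 mol, so n(e⁻) = 2 × 0.4315 = 0.8629 mol.
The cells are in series, so the same 0.8629 mol of electrons passes through the second cell.
2 Cl⁻ → Cl₂ + 2 e⁻ — 2 mol e⁻ per mol Cl₂, so n(Cl₂) = 0.8629/2 = 0.4315 mol.
V = nRT/P = (0.4315 × 8.314 × 286) / (151 × 10³) = 0.00679 m³ = 6.79 L.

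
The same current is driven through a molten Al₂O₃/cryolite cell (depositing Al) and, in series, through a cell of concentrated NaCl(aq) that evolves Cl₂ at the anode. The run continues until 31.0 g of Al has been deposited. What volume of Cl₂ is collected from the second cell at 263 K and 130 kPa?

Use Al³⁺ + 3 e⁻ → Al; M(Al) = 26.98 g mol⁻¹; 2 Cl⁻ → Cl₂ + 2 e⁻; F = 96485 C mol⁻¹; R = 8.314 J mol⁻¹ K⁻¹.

29.0 L

n(Al) = 31.0 / 26.98 = 1.149 mol, so n(e⁻) = 3 × 1.149 = 3.447 mol.
The cells are in series, so the same 3.447 mol of electrons passes through the second cell.
2 Cl⁻ → Cl₂ + 2 e⁻ — 2 mol e⁻ per mol Cl₂, so n(Cl₂) = 3.447/2 = 1.723 mol.
V = nRT/P = (1.723 × 8.314 × 263) / (130 × 10³) = 0.0290 m³ = 29.0 L.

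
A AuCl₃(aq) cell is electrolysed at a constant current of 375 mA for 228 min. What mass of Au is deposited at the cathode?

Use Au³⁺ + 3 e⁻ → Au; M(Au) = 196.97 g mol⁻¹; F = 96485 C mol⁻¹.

Q = I·t = 0.3750 A × 13680 s = 5130 C.
n(e⁻) = Q/F = 5130 / 96485 = 0.05317 mol.
Au³⁺ + 3 e⁻ → Au, so n(Au) = n(e⁻)/3 = 0.01772 mol.
m = n·M = 0.01772 × 196.97 = 3.49 g.

3.49 g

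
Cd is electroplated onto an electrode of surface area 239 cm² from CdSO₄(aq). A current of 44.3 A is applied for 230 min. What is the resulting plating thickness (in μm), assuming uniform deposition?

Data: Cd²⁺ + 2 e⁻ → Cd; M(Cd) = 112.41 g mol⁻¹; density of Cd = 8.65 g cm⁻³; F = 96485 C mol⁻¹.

Q = I·t = 44.30 × 13800 = 611300 C; n(e⁻) = 6.336 mol.
n(Cd) = n(e⁻)/2 = 3.168 mol, so m = 3.168 × 112.41 = 356.1 g.
Volume = m/ρ = 356.1 / 8.65 = 41.17 cm³.
Thickness = V/A = 41.17 / 239 = 0.172 cm = 1720 μm.

1720 μm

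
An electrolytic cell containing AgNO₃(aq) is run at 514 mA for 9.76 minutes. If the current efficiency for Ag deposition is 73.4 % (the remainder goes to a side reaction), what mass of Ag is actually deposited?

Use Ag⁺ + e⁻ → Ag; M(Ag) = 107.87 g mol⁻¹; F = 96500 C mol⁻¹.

0.247 g

Q = I·t = 0.5140 × 585.60 = 301.0 C.
n(e⁻) = 301.0/96500 = 0.003119 mol; theoretically n(Ag) = 0.003119/1 = 0.003119 mol, m_theo = 0.3365 g.
At 73.4 % efficiency, m_actual = 0.734 × 0.3365 = 0.247 g.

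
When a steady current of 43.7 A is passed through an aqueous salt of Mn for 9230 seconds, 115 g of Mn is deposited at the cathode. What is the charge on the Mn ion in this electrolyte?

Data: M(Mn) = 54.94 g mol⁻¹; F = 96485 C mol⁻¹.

+2

Q = I·t = 43.70 A × 9230.0 s = 403400 C, so n(e⁻) = 403400/96485 = 4.180 mol.
n(Mn) deposited = 115 / 54.94 = 2.093 mol.
Electrons per atom = n(e⁻)/n(Mn) = 4.180 / 2.093 = 2.00 ≈ 2, so the ion is Mn²⁺.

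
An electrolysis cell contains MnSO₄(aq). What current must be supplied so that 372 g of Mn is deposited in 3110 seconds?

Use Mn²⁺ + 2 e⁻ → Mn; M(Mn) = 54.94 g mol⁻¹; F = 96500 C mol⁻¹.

420 A

n(Mn) = 372 / 54.94 = 6.771 mol.
n(e⁻) = 2 × 6.771 = 13.54 mol.
Q = n(e⁻)·F = 13.54 × 96500 = 1307000 C.
I = Q/t = 1307000 / 3110.0 s = 420 A.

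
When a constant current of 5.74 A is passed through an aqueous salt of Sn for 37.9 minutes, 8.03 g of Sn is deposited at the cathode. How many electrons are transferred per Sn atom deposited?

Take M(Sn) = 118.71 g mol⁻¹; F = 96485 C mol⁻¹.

Q = I·t = 5.740 A × 2274.0 s = 13050 C, so n(e⁻) = 13050/96485 = 0.1353 mol.
n(Sn) deposited = 8.03 / 118.71 = 0.06764 mol.
Electrons per atom = n(e⁻)/n(Sn) = 0.1353 / 0.06764 = 2.00 ≈ 2, so the ion is Sn²⁺.

2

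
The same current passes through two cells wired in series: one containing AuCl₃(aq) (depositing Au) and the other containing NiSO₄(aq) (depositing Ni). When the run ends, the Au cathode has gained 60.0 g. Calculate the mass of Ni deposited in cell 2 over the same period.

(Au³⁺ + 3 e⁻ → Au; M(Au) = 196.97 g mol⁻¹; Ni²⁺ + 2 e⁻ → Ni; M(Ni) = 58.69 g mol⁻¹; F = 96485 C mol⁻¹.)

26.8 g

n(Au) = 60.0 / 196.97 = 0.3046 mol.
Since Au³⁺ + 3 e⁻ → Au, n(e⁻) passed = 3 × 0.3046 = 0.9138 mol.
Cells in series carry the same charge, so the same 0.9138 mol of electrons passes through cell 2.
Ni²⁺ + 2 e⁻ → Ni, so n(Ni) = 0.9138 / 2 = 0.4569 mol.
m(Ni) = 0.4569 × 58.69 = 26.8 g.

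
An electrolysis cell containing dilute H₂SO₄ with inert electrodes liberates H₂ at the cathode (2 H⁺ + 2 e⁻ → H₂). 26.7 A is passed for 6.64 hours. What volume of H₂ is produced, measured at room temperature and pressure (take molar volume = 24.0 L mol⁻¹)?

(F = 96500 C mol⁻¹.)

Q = I·t = 26.70 A × 23904 s = 638200 C.
n(e⁻) = Q/F = 638200 / 96500 = 6.614 mol.
2 electrons are transferred per H₂ molecule, so n(H₂) = 6.614 / 2 = 3.307 mol.
V = n × V_m = 3.307 × 24.0 = 79.4 L.

79.4 L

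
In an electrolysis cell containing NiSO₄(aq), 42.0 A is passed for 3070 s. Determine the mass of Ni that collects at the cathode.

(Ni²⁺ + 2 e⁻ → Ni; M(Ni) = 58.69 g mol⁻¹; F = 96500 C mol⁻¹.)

39.2 g

Q = I·t = 42.00 A × 3070.0 s = 128900 C.
n(e⁻) = Q/F = 128900 / 96500 = 1.336 mol.
Ni²⁺ + 2 e⁻ → Ni, so n(Ni) = n(e⁻)/2 = 0.6681 mol.
m = n·M = 0.6681 × 58.69 = 39.2 g.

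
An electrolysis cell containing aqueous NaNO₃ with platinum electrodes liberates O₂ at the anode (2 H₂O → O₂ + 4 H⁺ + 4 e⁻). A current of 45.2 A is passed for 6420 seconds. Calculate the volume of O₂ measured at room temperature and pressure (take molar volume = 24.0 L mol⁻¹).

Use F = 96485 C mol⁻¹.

18.0 L

Q = I·t = 45.20 A × 6420.0 s = 290200 C.
n(e⁻) = Q/F = 290200 / 96485 = 3.008 mol.
4 electrons are transferred per O₂ molecule, so n(O₂) = 3.008 / 4 = 0.7519 mol.
V = n × V_m = 0.7519 × 24.0 = 18.0 L.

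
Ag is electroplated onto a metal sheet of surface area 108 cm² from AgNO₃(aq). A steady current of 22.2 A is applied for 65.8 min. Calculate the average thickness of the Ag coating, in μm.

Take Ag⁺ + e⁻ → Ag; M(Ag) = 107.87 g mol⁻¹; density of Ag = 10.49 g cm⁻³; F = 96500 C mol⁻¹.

Q = I·t = 22.20 × 3948.0 = 87650 C; n(e⁻) = 0.9082 mol.
n(Ag) = n(e⁻)/1 = 0.9082 mol, so m = 0.9082 × 107.87 = 97.97 g.
Volume = m/ρ = 97.97 / 10.49 = 9.340 cm³.
Thickness = V/A = 9.340 / 108 = 0.0865 cm = 865 μm.

865 μm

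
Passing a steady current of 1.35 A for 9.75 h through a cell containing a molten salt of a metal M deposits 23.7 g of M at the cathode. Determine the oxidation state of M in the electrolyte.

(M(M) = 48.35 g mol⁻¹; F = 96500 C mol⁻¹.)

Q = I·t = 1.350 A × 35100 s = 47380 C, so n(e⁻) = 47380/96500 = 0.4910 mol.
n(M) deposited = 23.7 / 48.35 = 0.4902 mol.
Electrons per atom = n(e⁻)/n(M) = 0.4910 / 0.4902 = 1.00 ≈ 1, so the ion is M⁺.

+1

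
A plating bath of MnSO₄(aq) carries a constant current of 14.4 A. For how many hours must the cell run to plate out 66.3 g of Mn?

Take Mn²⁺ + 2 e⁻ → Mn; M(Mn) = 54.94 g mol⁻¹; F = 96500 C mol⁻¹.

4.49 h

n(Mn) = m/M = 66.3 / 54.94 = 1.207 mol.
Each Mn atom requires 2 electrons, so n(e⁻) = 2 × 1.207 = 2.414 mol.
Q = n(e⁻)·F = 2.414 × 96500 = 232900 C.
t = Q/I = 232900 / 14.40 A = 16170 s = 4.49 h.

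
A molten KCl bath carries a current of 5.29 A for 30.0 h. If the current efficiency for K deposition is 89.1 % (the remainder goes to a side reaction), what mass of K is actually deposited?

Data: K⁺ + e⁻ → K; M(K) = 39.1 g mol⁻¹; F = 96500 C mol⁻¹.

Q = I·t = 5.290 × 108000 = 571300 C.
n(e⁻) = 571300/96500 = 5.920 mol; theoretically n(K) = 5.920/1 = 5.920 mol, m_theo = 231.5 g.
At 89.1 % efficiency, m_actual = 0.891 × 231.5 = 206 g.

206 g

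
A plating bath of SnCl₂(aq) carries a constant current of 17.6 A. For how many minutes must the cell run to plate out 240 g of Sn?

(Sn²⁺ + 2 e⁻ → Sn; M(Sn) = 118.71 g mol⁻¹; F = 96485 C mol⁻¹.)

369 min

n(Sn) = m/M = 240 / 118.71 = 2.022 mol.
Each Sn atom requires 2 electrons, so n(e⁻) = 2 × 2.022 = 4.043 mol.
Q = n(e⁻)·F = 4.043 × 96485 = 390100 C.
t = Q/I = 390100 / 17.60 A = 22170 s = 369 min.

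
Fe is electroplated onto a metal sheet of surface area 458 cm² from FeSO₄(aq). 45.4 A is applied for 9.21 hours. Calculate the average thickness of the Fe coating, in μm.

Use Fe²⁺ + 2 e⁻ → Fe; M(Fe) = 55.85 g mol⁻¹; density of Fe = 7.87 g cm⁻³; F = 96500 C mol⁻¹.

Q = I·t = 45.40 × 33156 = 1505000 C; n(e⁻) = 15.60 mol.
n(Fe) = n(e⁻)/2 = 7.799 mol, so m = 7.799 × 55.85 = 435.6 g.
Volume = m/ρ = 435.6 / 7.87 = 55.35 cm³.
Thickness = V/A = 55.35 / 458 = 0.121 cm = 1210 μm.

1210 μm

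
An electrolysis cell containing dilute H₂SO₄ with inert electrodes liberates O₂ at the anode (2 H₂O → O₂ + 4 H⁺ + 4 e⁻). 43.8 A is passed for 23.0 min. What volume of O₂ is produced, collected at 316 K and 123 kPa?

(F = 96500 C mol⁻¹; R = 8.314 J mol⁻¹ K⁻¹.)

3.34 L

Q = I·t = 43.80 A × 1380.0 s = 60440 C.
n(e⁻) = Q/F = 60440 / 96500 = 0.6264 mol.
4 electrons are transferred per O₂ molecule, so n(O₂) = 0.6264 / 4 = 0.1566 mol.
V = nRT/P = (0.1566 × 8.314 × 316) / (123 × 10³ Pa) = 0.00334 m³ = 3.34 L.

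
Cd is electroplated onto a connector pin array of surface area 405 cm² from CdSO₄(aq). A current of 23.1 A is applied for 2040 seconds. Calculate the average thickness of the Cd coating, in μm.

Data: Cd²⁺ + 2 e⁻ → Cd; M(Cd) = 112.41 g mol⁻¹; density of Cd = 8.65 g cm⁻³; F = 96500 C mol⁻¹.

78.3 μm

Q = I·t = 23.10 × 2040.0 = 47120 C; n(e⁻) = 0.4883 mol.
n(Cd) = n(e⁻)/2 = 0.2442 mol, so m = 0.2442 × 112.41 = 27.45 g.
Volume = m/ρ = 27.45 / 8.65 = 3.173 cm³.
Thickness = V/A = 3.173 / 405 = 0.00783 cm = 78.3 μm.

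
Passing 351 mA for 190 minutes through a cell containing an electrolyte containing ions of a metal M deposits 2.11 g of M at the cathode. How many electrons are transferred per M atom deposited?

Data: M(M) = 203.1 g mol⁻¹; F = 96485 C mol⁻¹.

Q = I·t = 0.3510 A × 11400 s = 4001 C, so n(e⁻) = 4001/96485 = 0.04147 mol.
n(M) deposited = 2.11 / 203.1 = 0.01039 mol.
Electrons per atom = n(e⁻)/n(M) = 0.04147 / 0.01039 = 3.99 ≈ 4, so the ion is M⁴⁺.

4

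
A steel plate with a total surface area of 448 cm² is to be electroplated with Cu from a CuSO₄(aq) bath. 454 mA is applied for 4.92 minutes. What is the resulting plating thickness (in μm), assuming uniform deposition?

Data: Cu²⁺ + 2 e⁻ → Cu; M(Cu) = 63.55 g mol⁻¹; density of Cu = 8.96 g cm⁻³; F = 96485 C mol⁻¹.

Q = I·t = 0.4540 × 295.20 = 134.0 C; n(e⁻) = 0.001389 mol.
n(Cu) = n(e⁻)/2 = 0.0006945 mol, so m = 0.0006945 × 63.55 = 0.04414 g.
Volume = m/ρ = 0.04414 / 8.96 = 0.004926 cm³.
Thickness = V/A = 0.004926 / 448 = 1.10 × 10⁻⁵ cm = 0.110 μm.

0.110 μm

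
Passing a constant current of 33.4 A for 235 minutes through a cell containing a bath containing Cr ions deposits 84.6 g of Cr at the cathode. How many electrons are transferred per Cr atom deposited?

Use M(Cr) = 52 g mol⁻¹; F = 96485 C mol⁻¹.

Q = I·t = 33.40 A × 14100 s = 470900 C, so n(e⁻) = 470900/96485 = 4.881 mol.
n(Cr) deposited = 84.6 / 52 = 1.627 mol.
Electrons per atom = n(e⁻)/n(Cr) = 4.881 / 1.627 = 3.00 ≈ 3, so the ion is Cr³⁺.

3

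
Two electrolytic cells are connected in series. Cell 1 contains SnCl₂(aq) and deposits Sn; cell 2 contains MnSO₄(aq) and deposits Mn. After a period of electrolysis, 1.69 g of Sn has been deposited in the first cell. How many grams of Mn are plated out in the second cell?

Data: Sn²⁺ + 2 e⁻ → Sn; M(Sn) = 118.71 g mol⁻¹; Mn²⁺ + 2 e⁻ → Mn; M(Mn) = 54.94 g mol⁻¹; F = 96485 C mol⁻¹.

0.782 g

n(Sn) = 1.69 / 118.71 = 0.01424 mol.
Since Sn²⁺ + 2 e⁻ → Sn, n(e⁻) passed = 2 × 0.01424 = 0.02847 mol.
Cells in series carry the same charge, so the same 0.02847 mol of electrons passes through cell 2.
Mn²⁺ + 2 e⁻ → Mn, so n(Mn) = 0.02847 / 2 = 0.01424 mol.
m(Mn) = 0.01424 × 54.94 = 0.782 g.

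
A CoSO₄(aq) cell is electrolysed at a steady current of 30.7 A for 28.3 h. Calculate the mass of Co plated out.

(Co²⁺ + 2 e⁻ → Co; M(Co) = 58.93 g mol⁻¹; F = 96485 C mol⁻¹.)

955 g

Q = I·t = 30.70 A × 101880 s = 3128000 C.
n(e⁻) = Q/F = 3128000 / 96485 = 32.42 mol.
Co²⁺ + 2 e⁻ → Co, so n(Co) = n(e⁻)/2 = 16.21 mol.
m = n·M = 16.21 × 58.93 = 955 g.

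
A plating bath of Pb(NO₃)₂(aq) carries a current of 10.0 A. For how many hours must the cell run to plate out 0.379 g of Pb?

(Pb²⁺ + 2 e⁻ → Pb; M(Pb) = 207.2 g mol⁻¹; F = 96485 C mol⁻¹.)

0.00980 h

n(Pb) = m/M = 0.379 / 207.2 = 0.001829 mol.
Each Pb atom requires 2 electrons, so n(e⁻) = 2 × 0.001829 = 0.003658 mol.
Q = n(e⁻)·F = 0.003658 × 96485 = 353.0 C.
t = Q/I = 353.0 / 10.00 A = 35.30 s = 0.00980 h.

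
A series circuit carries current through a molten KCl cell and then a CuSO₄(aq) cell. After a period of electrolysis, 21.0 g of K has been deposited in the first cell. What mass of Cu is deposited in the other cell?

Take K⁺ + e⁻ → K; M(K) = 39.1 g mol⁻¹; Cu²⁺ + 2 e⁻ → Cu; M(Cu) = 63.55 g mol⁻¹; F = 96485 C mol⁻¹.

17.1 g

n(K) = 21.0 / 39.1 = 0.5371 mol.
Since K⁺ + e⁻ → K, n(e⁻) passed = 1 × 0.5371 = 0.5371 mol.
Cells in series carry the same charge, so the same 0.5371 mol of electrons passes through cell 2.
Cu²⁺ + 2 e⁻ → Cu, so n(Cu) = 0.5371 / 2 = 0.2685 mol.
m(Cu) = 0.2685 × 63.55 = 17.1 g.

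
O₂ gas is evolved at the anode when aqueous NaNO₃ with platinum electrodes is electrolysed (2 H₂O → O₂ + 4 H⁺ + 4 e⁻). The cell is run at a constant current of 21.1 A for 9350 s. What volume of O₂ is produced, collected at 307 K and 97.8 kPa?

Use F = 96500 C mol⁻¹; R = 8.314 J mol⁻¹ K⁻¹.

13.3 L

Q = I·t = 21.10 A × 9350.0 s = 197300 C.
n(e⁻) = Q/F = 197300 / 96500 = 2.044 mol.
4 electrons are transferred per O₂ molecule, so n(O₂) = 2.044 / 4 = 0.5111 mol.
V = nRT/P = (0.5111 × 8.314 × 307) / (97.8 × 10³ Pa) = 0.0133 m³ = 13.3 L.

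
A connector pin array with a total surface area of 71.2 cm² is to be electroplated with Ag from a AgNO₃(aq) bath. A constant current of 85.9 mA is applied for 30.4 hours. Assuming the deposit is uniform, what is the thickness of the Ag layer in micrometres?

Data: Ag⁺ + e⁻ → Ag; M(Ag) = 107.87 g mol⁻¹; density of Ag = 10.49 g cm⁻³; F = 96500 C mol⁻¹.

141 μm

Q = I·t = 0.08590 × 109440 = 9401 C; n(e⁻) = 0.09742 mol.
n(Ag) = n(e⁻)/1 = 0.09742 mol, so m = 0.09742 × 107.87 = 10.51 g.
Volume = m/ρ = 10.51 / 10.49 = 1.002 cm³.
Thickness = V/A = 1.002 / 71.2 = 0.0141 cm = 141 μm.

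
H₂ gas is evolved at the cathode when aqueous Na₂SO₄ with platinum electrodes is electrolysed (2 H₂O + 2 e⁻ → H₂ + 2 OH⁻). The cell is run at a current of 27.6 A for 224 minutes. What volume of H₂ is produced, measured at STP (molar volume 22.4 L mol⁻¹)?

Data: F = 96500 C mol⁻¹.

Q = I·t = 27.60 A × 13440 s = 370900 C.
n(e⁻) = Q/F = 370900 / 96500 = 3.844 mol.
2 electrons are transferred per H₂ molecule, so n(H₂) = 3.844 / 2 = 1.922 mol.
V = n × V_m = 1.922 × 22.4 = 43.1 L.

43.1 L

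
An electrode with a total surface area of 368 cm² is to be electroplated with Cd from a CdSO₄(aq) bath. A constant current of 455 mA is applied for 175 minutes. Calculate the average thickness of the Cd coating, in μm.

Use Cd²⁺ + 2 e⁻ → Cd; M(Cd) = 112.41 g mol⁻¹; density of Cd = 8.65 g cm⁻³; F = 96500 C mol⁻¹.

Q = I·t = 0.4550 × 10500 = 4778 C; n(e⁻) = 0.04951 mol.
n(Cd) = n(e⁻)/2 = 0.02475 mol, so m = 0.02475 × 112.41 = 2.783 g.
Volume = m/ρ = 2.783 / 8.65 = 0.3217 cm³.
Thickness = V/A = 0.3217 / 368 = 8.74 × 10⁻⁴ cm = 8.74 μm.

8.74 μm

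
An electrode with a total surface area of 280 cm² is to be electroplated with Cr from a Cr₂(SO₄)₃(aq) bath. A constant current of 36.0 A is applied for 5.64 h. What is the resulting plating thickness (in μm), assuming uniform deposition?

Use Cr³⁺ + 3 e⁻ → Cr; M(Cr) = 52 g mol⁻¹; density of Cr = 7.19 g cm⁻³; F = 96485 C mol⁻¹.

652 μm

Q = I·t = 36.00 × 20304 = 730900 C; n(e⁻) = 7.576 mol.
n(Cr) = n(e⁻)/3 = 2.525 mol, so m = 2.525 × 52 = 131.3 g.
Volume = m/ρ = 131.3 / 7.19 = 18.26 cm³.
Thickness = V/A = 18.26 / 280 = 0.0652 cm = 652 μm.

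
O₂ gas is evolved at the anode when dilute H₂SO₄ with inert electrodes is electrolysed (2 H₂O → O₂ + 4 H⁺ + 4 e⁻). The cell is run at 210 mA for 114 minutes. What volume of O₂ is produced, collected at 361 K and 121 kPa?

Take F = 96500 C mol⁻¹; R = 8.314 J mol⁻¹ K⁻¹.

Q = I·t = 0.2100 A × 6840.0 s = 1436 C.
n(e⁻) = Q/F = 1436 / 96500 = 0.01488 mol.
4 electrons are transferred per O₂ molecule, so n(O₂) = 0.01488 / 4 = 0.003721 mol.
V = nRT/P = (0.003721 × 8.314 × 361) / (121 × 10³ Pa) = 9.23 × 10⁻⁵ m³ = 0.0923 L.

0.0923 L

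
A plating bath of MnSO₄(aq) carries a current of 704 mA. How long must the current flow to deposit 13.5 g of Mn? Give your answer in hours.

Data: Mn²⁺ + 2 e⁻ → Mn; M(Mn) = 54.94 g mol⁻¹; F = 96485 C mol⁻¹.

n(Mn) = m/M = 13.5 / 54.94 = 0.2457 mol.
Each Mn atom requires 2 electrons, so n(e⁻) = 2 × 0.2457 = 0.4914 mol.
Q = n(e⁻)·F = 0.4914 × 96485 = 47420 C.
t = Q/I = 47420 / 0.7040 A = 67350 s = 18.7 h.

18.7 h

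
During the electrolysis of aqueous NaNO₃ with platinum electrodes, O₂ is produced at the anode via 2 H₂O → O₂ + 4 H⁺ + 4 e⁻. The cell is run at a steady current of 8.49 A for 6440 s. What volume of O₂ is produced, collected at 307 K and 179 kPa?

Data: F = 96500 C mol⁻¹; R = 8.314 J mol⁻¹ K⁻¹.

Q = I·t = 8.490 A × 6440.0 s = 54680 C.
n(e⁻) = Q/F = 54680 / 96500 = 0.5666 mol.
4 electrons are transferred per O₂ molecule, so n(O₂) = 0.5666 / 4 = 0.1416 mol.
V = nRT/P = (0.1416 × 8.314 × 307) / (179 × 10³ Pa) = 0.00202 m³ = 2.02 L.

2.02 L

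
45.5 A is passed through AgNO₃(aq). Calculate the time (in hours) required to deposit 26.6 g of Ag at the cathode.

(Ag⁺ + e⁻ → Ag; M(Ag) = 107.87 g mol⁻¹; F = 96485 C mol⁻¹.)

0.145 h

n(Ag) = m/M = 26.6 / 107.87 = 0.2466 mol.
Each Ag atom requires 1 electron, so n(e⁻) = 1 × 0.2466 = 0.2466 mol.
Q = n(e⁻)·F = 0.2466 × 96485 = 23790 C.
t = Q/I = 23790 / 45.50 A = 522.9 s = 0.145 h.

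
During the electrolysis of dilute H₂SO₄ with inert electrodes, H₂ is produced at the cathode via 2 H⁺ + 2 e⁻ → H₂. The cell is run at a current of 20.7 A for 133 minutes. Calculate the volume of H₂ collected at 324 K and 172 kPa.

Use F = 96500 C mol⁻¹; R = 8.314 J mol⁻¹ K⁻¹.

13.4 L

Q = I·t = 20.70 A × 7980.0 s = 165200 C.
n(e⁻) = Q/F = 165200 / 96500 = 1.712 mol.
2 electrons are transferred per H₂ molecule, so n(H₂) = 1.712 / 2 = 0.8559 mol.
V = nRT/P = (0.8559 × 8.314 × 324) / (172 × 10³ Pa) = 0.0134 m³ = 13.4 L.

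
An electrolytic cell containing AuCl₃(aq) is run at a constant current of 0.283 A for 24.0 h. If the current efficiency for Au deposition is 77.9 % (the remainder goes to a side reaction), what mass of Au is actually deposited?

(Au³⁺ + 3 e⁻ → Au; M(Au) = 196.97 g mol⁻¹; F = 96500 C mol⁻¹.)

13.0 g

Q = I·t = 0.2830 × 86400 = 24450 C.
n(e⁻) = 24450/96500 = 0.2534 mol; theoretically n(Au) = 0.2534/3 = 0.08446 mol, m_theo = 16.64 g.
At 77.9 % efficiency, m_actual = 0.779 × 16.64 = 13.0 g.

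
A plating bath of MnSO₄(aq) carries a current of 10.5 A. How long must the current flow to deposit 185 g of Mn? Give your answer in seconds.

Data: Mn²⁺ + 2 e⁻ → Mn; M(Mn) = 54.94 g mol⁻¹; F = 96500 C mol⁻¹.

61900 s

n(Mn) = m/M = 185 / 54.94 = 3.367 mol.
Each Mn atom requires 2 electrons, so n(e⁻) = 2 × 3.367 = 6.735 mol.
Q = n(e⁻)·F = 6.735 × 96500 = 649900 C.
t = Q/I = 649900 / 10.50 A = 61890 s.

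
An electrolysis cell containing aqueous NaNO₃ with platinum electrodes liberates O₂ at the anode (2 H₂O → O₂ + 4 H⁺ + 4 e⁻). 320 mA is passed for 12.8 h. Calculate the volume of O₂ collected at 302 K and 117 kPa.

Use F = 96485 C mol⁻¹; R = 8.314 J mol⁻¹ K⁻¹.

Q = I·t = 0.3200 A × 46080 s = 14750 C.
n(e⁻) = Q/F = 14750 / 96485 = 0.1528 mol.
4 electrons are transferred per O₂ molecule, so n(O₂) = 0.1528 / 4 = 0.03821 mol.
V = nRT/P = (0.03821 × 8.314 × 302) / (117 × 10³ Pa) = 8.20 × 10⁻⁴ m³ = 0.820 L.

0.820 L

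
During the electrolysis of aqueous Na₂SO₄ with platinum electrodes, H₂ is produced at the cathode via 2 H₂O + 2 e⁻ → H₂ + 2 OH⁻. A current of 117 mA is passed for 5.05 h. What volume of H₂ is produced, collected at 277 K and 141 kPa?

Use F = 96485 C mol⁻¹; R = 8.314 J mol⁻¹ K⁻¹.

0.180 L

Q = I·t = 0.1170 A × 18180 s = 2127 C.
n(e⁻) = Q/F = 2127 / 96485 = 0.02205 mol.
2 electrons are transferred per H₂ molecule, so n(H₂) = 0.02205 / 2 = 0.01102 mol.
V = nRT/P = (0.01102 × 8.314 × 277) / (141 × 10³ Pa) = 1.80 × 10⁻⁴ m³ = 0.180 L.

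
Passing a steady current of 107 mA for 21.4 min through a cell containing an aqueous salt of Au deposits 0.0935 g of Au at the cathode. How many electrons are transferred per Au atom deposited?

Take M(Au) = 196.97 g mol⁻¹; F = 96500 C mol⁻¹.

Q = I·t = 0.1070 A × 1284.0 s = 137.4 C, so n(e⁻) = 137.4/96500 = 0.001424 mol.
n(Au) deposited = 0.0935 / 196.97 = 0.0004747 mol.
Electrons per atom = n(e⁻)/n(Au) = 0.001424 / 0.0004747 = 3.00 ≈ 3, so the ion is Au³⁺.

3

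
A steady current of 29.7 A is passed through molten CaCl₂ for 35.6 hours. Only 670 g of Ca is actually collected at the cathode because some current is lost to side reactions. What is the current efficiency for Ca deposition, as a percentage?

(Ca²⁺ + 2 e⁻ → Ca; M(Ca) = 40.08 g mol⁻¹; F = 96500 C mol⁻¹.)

84.8 %

Q = I·t = 29.70 × 128160 = 3806000 C; n(e⁻) = 3806000/96500 = 39.44 mol.
Theoretical n(Ca) = n(e⁻)/2 = 19.72 mol, i.e. m_theo = 19.72 × 40.08 = 790.5 g.
Efficiency = m_actual / m_theo = 670 / 790.5 = 84.8 %.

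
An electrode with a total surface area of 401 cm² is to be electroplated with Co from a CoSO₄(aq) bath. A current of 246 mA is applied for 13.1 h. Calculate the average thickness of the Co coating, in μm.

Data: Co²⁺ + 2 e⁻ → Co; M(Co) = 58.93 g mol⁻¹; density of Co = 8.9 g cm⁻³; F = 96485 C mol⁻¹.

Q = I·t = 0.2460 × 47160 = 11600 C; n(e⁻) = 0.1202 mol.
n(Co) = n(e⁻)/2 = 0.06012 mol, so m = 0.06012 × 58.93 = 3.543 g.
Volume = m/ρ = 3.543 / 8.9 = 0.3981 cm³.
Thickness = V/A = 0.3981 / 401 = 9.93 × 10⁻⁴ cm = 9.93 μm.

9.93 μm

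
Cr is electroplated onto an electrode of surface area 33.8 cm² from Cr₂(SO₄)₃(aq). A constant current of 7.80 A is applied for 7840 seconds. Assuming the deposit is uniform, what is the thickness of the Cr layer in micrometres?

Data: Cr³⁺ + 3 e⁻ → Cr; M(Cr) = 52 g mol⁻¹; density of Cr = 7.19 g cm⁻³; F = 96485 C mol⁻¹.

452 μm

Q = I·t = 7.800 × 7840.0 = 61150 C; n(e⁻) = 0.6338 mol.
n(Cr) = n(e⁻)/3 = 0.2113 mol, so m = 0.2113 × 52 = 10.99 g.
Volume = m/ρ = 10.99 / 7.19 = 1.528 cm³.
Thickness = V/A = 1.528 / 33.8 = 0.0452 cm = 452 μm.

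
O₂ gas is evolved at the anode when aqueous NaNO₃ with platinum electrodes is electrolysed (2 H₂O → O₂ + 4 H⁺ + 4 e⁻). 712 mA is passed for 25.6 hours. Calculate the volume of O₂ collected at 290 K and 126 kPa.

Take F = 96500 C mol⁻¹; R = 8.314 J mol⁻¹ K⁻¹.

3.25 L

Q = I·t = 0.7120 A × 92160 s = 65620 C.
n(e⁻) = Q/F = 65620 / 96500 = 0.6800 mol.
4 electrons are transferred per O₂ molecule, so n(O₂) = 0.6800 / 4 = 0.1700 mol.
V = nRT/P = (0.1700 × 8.314 × 290) / (126 × 10³ Pa) = 0.00325 m³ = 3.25 L.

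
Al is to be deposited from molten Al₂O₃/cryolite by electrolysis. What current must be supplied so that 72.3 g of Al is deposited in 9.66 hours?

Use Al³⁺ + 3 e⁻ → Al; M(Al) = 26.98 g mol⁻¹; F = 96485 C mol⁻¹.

n(Al) = 72.3 / 26.98 = 2.680 mol.
n(e⁻) = 3 × 2.680 = 8.039 mol.
Q = n(e⁻)·F = 8.039 × 96485 = 775700 C.
I = Q/t = 775700 / 34776 s = 22.3 A.

22.3 A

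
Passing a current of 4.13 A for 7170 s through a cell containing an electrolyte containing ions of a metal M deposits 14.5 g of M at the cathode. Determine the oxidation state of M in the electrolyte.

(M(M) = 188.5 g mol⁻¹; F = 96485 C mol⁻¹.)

+4

Q = I·t = 4.130 A × 7170.0 s = 29610 C, so n(e⁻) = 29610/96485 = 0.3069 mol.
n(M) deposited = 14.5 / 188.5 = 0.07692 mol.
Electrons per atom = n(e⁻)/n(M) = 0.3069 / 0.07692 = 3.99 ≈ 4, so the ion is M⁴⁺.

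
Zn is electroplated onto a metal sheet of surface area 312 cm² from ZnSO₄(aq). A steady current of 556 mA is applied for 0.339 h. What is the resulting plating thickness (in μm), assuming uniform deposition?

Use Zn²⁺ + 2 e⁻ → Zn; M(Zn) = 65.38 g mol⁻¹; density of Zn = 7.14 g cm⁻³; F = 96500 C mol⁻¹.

1.03 μm

Q = I·t = 0.5560 × 1220.4 = 678.5 C; n(e⁻) = 0.007032 mol.
n(Zn) = n(e⁻)/2 = 0.003516 mol, so m = 0.003516 × 65.38 = 0.2299 g.
Volume = m/ρ = 0.2299 / 7.14 = 0.03219 cm³.
Thickness = V/A = 0.03219 / 312 = 1.03 × 10⁻⁴ cm = 1.03 μm.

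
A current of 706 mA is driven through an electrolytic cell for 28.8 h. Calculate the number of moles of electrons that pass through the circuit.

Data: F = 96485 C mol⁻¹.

Q = I·t = 0.7060 A × 103680 s = 73200 C.
n(e⁻) = Q/F = 73200 / 96485 = 0.759 mol.

0.759 mol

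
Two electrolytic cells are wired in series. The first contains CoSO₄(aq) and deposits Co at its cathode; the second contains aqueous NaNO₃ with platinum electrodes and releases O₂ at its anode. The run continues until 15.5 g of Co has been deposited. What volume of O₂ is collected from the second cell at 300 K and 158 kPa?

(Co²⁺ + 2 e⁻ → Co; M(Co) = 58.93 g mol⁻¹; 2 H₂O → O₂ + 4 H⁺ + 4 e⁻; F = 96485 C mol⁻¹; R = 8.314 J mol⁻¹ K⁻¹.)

n(Co) = 15.5 / 58.93 = 0.2630 mol, so n(e⁻) = 2 × 0.2630 = 0.5260 mol.
The cells are in series, so the same 0.5260 mol of electrons passes through the second cell.
2 H₂O → O₂ + 4 H⁺ + 4 e⁻ — 4 mol e⁻ per mol O₂, so n(O₂) = 0.5260/4 = 0.1315 mol.
V = nRT/P = (0.1315 × 8.314 × 300) / (158 × 10³) = 0.00208 m³ = 2.08 L.

2.08 L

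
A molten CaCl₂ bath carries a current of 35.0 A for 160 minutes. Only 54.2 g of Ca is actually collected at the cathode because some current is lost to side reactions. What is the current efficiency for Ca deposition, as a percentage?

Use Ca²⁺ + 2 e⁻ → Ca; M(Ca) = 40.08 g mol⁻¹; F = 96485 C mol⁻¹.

77.7 %

Q = I·t = 35.00 × 9600.0 = 336000 C; n(e⁻) = 336000/96485 = 3.482 mol.
Theoretical n(Ca) = n(e⁻)/2 = 1.741 mol, i.e. m_theo = 1.741 × 40.08 = 69.79 g.
Efficiency = m_actual / m_theo = 54.2 / 69.79 = 77.7 %.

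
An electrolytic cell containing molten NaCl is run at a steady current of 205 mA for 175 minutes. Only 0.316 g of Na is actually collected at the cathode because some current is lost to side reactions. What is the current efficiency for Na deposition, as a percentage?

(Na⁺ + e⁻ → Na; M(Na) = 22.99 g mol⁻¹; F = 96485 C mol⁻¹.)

Q = I·t = 0.2050 × 10500 = 2152 C; n(e⁻) = 2152/96485 = 0.02231 mol.
Theoretical n(Na) = n(e⁻)/1 = 0.02231 mol, i.e. m_theo = 0.02231 × 22.99 = 0.5129 g.
Efficiency = m_actual / m_theo = 0.316 / 0.5129 = 61.6 %.

61.6 %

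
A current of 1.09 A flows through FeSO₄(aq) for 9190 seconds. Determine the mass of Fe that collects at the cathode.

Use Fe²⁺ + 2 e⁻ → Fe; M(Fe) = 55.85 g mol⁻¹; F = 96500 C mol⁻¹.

2.90 g

Q = I·t = 1.090 A × 9190.0 s = 10020 C.
n(e⁻) = Q/F = 10020 / 96500 = 0.1038 mol.
Fe²⁺ + 2 e⁻ → Fe, so n(Fe) = n(e⁻)/2 = 0.05190 mol.
m = n·M = 0.05190 × 55.85 = 2.90 g.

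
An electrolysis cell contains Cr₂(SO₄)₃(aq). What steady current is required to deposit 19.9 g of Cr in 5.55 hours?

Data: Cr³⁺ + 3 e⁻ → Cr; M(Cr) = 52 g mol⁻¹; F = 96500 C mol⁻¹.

n(Cr) = 19.9 / 52 = 0.3827 mol.
n(e⁻) = 3 × 0.3827 = 1.148 mol.
Q = n(e⁻)·F = 1.148 × 96500 = 110800 C.
I = Q/t = 110800 / 19980 s = 5.55 A.

5.55 A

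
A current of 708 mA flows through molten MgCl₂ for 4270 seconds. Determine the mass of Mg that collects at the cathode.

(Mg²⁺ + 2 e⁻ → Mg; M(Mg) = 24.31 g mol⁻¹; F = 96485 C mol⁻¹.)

0.381 g

Q = I·t = 0.7080 A × 4270.0 s = 3023 C.
n(e⁻) = Q/F = 3023 / 96485 = 0.03133 mol.
Mg²⁺ + 2 e⁻ → Mg, so n(Mg) = n(e⁻)/2 = 0.01567 mol.
m = n·M = 0.01567 × 24.31 = 0.381 g.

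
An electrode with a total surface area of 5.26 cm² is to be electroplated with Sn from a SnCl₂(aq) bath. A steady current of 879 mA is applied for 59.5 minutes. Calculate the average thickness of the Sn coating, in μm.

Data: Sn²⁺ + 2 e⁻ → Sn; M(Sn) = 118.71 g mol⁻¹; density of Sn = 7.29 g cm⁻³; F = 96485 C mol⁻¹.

Q = I·t = 0.8790 × 3570.0 = 3138 C; n(e⁻) = 0.03252 mol.
n(Sn) = n(e⁻)/2 = 0.01626 mol, so m = 0.01626 × 118.71 = 1.930 g.
Volume = m/ρ = 1.930 / 7.29 = 0.2648 cm³.
Thickness = V/A = 0.2648 / 5.26 = 0.0503 cm = 503 μm.

503 μm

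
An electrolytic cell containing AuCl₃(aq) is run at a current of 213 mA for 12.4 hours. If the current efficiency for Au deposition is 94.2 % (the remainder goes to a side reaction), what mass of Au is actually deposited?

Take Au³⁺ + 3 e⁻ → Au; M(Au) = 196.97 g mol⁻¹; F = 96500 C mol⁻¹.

6.09 g

Q = I·t = 0.2130 × 44640 = 9508 C.
n(e⁻) = 9508/96500 = 0.09853 mol; theoretically n(Au) = 0.09853/3 = 0.03284 mol, m_theo = 6.469 g.
At 94.2 % efficiency, m_actual = 0.942 × 6.469 = 6.09 g.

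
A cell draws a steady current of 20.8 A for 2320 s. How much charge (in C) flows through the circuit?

Q = I·t = 20.80 A × 2320.0 s = 48300 C.

48300 C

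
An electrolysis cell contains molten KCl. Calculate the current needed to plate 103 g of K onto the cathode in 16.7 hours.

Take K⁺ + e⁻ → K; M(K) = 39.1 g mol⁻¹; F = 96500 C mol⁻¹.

4.23 A

n(K) = 103 / 39.1 = 2.634 mol.
n(e⁻) = 1 × 2.634 = 2.634 mol.
Q = n(e⁻)·F = 2.634 × 96500 = 254200 C.
I = Q/t = 254200 / 60120 s = 4.23 A.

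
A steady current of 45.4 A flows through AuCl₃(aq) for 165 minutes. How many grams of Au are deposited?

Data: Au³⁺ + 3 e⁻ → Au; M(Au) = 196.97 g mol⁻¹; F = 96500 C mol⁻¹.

306 g

Q = I·t = 45.40 A × 9900.0 s = 449500 C.
n(e⁻) = Q/F = 449500 / 96500 = 4.658 mol.
Au³⁺ + 3 e⁻ → Au, so n(Au) = n(e⁻)/3 = 1.553 mol.
m = n·M = 1.553 × 196.97 = 306 g.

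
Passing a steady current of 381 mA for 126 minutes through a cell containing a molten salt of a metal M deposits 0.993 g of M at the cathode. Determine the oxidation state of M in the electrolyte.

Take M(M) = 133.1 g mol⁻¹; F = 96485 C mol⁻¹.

+4

Q = I·t = 0.3810 A × 7560.0 s = 2880 C, so n(e⁻) = 2880/96485 = 0.02985 mol.
n(M) deposited = 0.993 / 133.1 = 0.007461 mol.
Electrons per atom = n(e⁻)/n(M) = 0.02985 / 0.007461 = 4.00 ≈ 4, so the ion is M⁴⁺.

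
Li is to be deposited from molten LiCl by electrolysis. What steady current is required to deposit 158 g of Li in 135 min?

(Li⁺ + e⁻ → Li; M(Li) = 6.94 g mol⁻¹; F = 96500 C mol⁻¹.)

n(Li) = 158 / 6.94 = 22.77 mol.
n(e⁻) = 1 × 22.77 = 22.77 mol.
Q = n(e⁻)·F = 22.77 × 96500 = 2197000 C.
I = Q/t = 2197000 / 8100.0 s = 271 A.

271 A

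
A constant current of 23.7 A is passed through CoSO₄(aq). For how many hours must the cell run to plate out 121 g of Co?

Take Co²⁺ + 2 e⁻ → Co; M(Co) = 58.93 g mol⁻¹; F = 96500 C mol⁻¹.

4.64 h

n(Co) = m/M = 121 / 58.93 = 2.053 mol.
Each Co atom requires 2 electrons, so n(e⁻) = 2 × 2.053 = 4.107 mol.
Q = n(e⁻)·F = 4.107 × 96500 = 396300 C.
t = Q/I = 396300 / 23.70 A = 16720 s = 4.64 h.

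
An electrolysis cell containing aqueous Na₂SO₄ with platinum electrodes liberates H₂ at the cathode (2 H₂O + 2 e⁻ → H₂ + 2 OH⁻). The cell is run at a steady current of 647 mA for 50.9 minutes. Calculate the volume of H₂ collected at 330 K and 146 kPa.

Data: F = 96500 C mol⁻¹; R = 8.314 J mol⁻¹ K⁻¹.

0.192 L

Q = I·t = 0.6470 A × 3054.0 s = 1976 C.
n(e⁻) = Q/F = 1976 / 96500 = 0.02048 mol.
2 electrons are transferred per H₂ molecule, so n(H₂) = 0.02048 / 2 = 0.01024 mol.
V = nRT/P = (0.01024 × 8.314 × 330) / (146 × 10³ Pa) = 1.92 × 10⁻⁴ m³ = 0.192 L.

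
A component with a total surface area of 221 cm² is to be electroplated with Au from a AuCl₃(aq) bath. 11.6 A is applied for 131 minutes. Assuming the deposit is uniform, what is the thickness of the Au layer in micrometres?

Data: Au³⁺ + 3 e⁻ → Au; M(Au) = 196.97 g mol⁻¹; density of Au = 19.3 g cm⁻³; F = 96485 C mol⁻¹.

Q = I·t = 11.60 × 7860.0 = 91180 C; n(e⁻) = 0.9450 mol.
n(Au) = n(e⁻)/3 = 0.3150 mol, so m = 0.3150 × 196.97 = 62.04 g.
Volume = m/ρ = 62.04 / 19.3 = 3.215 cm³.
Thickness = V/A = 3.215 / 221 = 0.0145 cm = 145 μm.

145 μm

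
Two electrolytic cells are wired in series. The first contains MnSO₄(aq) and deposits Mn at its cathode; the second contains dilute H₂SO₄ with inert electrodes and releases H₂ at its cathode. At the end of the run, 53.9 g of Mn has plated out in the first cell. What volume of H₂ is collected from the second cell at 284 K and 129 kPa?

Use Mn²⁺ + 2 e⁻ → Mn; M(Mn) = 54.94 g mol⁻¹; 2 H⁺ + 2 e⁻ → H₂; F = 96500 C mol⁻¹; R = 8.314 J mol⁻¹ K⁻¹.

18.0 L

n(Mn) = 53.9 / 54.94 = 0.9811 mol, so n(e⁻) = 2 × 0.9811 = 1.962 mol.
The cells are in series, so the same 1.962 mol of electrons passes through the second cell.
2 H⁺ + 2 e⁻ → H₂ — 2 mol e⁻ per mol H₂, so n(H₂) = 1.962/2 = 0.9811 mol.
V = nRT/P = (0.9811 × 8.314 × 284) / (129 × 10³) = 0.0180 m³ = 18.0 L.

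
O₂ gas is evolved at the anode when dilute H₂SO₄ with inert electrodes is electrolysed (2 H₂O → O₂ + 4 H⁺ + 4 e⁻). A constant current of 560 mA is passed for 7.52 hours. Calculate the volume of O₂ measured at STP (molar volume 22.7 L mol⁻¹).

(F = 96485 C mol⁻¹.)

0.892 L

Q = I·t = 0.5600 A × 27072 s = 15160 C.
n(e⁻) = Q/F = 15160 / 96485 = 0.1571 mol.
4 electrons are transferred per O₂ molecule, so n(O₂) = 0.1571 / 4 = 0.03928 mol.
V = n × V_m = 0.03928 × 22.7 = 0.892 L.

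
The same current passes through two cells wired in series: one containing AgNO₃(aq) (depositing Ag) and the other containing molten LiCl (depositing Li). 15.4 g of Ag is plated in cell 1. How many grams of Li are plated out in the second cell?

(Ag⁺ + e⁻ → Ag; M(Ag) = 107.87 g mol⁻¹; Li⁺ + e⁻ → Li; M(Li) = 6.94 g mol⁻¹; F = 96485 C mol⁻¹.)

n(Ag) = 15.4 / 107.87 = 0.1428 mol.
Since Ag⁺ + e⁻ → Ag, n(e⁻) passed = 1 × 0.1428 = 0.1428 mol.
Cells in series carry the same charge, so the same 0.1428 mol of electrons passes through cell 2.
Li⁺ + e⁻ → Li, so n(Li) = 0.1428 / 1 = 0.1428 mol.
m(Li) = 0.1428 × 6.94 = 0.991 g.

0.991 g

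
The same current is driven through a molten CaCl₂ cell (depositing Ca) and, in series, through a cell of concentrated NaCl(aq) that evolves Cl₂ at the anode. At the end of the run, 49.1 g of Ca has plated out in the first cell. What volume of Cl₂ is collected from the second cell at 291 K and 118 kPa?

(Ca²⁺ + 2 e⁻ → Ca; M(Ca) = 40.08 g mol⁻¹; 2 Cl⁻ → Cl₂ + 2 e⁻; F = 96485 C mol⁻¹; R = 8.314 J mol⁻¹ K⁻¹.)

n(Ca) = 49.1 / 40.08 = 1.225 mol, so n(e⁻) = 2 × 1.225 = 2.450 mol.
The cells are in series, so the same 2.450 mol of electrons passes through the second cell.
2 Cl⁻ → Cl₂ + 2 e⁻ — 2 mol e⁻ per mol Cl₂, so n(Cl₂) = 2.450/2 = 1.225 mol.
V = nRT/P = (1.225 × 8.314 × 291) / (118 × 10³) = 0.0251 m³ = 25.1 L.

25.1 L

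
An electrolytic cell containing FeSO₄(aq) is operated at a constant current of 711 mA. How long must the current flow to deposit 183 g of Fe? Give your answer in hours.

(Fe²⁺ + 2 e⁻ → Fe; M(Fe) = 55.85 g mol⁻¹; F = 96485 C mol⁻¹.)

n(Fe) = m/M = 183 / 55.85 = 3.277 mol.
Each Fe atom requires 2 electrons, so n(e⁻) = 2 × 3.277 = 6.553 mol.
Q = n(e⁻)·F = 6.553 × 96485 = 632300 C.
t = Q/I = 632300 / 0.7110 A = 889300 s = 247 h.

247 h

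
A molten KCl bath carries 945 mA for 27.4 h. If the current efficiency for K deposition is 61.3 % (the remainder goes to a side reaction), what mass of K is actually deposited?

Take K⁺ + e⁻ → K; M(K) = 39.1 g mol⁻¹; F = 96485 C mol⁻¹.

Q = I·t = 0.9450 × 98640 = 93210 C.
n(e⁻) = 93210/96485 = 0.9661 mol; theoretically n(K) = 0.9661/1 = 0.9661 mol, m_theo = 37.77 g.
At 61.3 % efficiency, m_actual = 0.613 × 37.77 = 23.2 g.

23.2 g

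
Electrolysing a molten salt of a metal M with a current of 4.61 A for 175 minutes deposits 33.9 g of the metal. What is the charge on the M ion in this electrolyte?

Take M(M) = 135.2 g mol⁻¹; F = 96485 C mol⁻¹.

Q = I·t = 4.610 A × 10500 s = 48400 C, so n(e⁻) = 48400/96485 = 0.5017 mol.
n(M) deposited = 33.9 / 135.2 = 0.2507 mol.
Electrons per atom = n(e⁻)/n(M) = 0.5017 / 0.2507 = 2.00 ≈ 2, so the ion is M²⁺.

+2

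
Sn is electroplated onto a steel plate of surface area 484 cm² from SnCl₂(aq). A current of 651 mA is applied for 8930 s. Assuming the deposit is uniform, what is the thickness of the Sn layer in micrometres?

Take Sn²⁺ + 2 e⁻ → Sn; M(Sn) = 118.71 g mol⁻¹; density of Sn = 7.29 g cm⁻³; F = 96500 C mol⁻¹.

10.1 μm

Q = I·t = 0.6510 × 8930.0 = 5813 C; n(e⁻) = 0.06024 mol.
n(Sn) = n(e⁻)/2 = 0.03012 mol, so m = 0.03012 × 118.71 = 3.576 g.
Volume = m/ρ = 3.576 / 7.29 = 0.4905 cm³.
Thickness = V/A = 0.4905 / 484 = 0.00101 cm = 10.1 μm.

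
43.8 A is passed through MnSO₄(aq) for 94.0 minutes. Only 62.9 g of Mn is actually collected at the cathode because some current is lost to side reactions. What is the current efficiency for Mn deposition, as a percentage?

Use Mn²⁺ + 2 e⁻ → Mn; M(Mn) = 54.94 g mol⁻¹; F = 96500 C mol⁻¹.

Q = I·t = 43.80 × 5640.0 = 247000 C; n(e⁻) = 247000/96500 = 2.560 mol.
Theoretical n(Mn) = n(e⁻)/2 = 1.280 mol, i.e. m_theo = 1.280 × 54.94 = 70.32 g.
Efficiency = m_actual / m_theo = 62.9 / 70.32 = 89.4 %.

89.4 %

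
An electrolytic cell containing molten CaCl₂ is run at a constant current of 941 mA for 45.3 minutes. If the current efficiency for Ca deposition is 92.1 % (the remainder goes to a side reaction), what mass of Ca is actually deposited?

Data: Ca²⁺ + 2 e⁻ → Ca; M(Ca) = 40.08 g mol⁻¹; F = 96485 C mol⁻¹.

Q = I·t = 0.9410 × 2718.0 = 2558 C.
n(e⁻) = 2558/96485 = 0.02651 mol; theoretically n(Ca) = 0.02651/2 = 0.01325 mol, m_theo = 0.5312 g.
At 92.1 % efficiency, m_actual = 0.921 × 0.5312 = 0.489 g.

0.489 g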